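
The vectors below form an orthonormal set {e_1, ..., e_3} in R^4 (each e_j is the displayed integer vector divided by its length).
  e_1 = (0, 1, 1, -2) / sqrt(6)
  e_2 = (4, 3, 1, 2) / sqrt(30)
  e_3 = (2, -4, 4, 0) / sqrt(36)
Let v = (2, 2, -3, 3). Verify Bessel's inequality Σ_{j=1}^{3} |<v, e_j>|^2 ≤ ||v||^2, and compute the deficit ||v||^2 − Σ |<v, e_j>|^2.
Σ |<v, e_j>|^2 = 1121/45; ||v||^2 = 26; deficit = 49/45

Write each e_j = u_j / sqrt(<u_j, u_j>) where u_j is the displayed integer vector. Then <v, e_j> = <v, u_j> / sqrt(<u_j, u_j>), so |<v, e_j>|^2 = <v, u_j>^2 / <u_j, u_j>.
Coefficients: <v, e_1> = -7/sqrt(6), <v, e_2> = 17/sqrt(30), <v, e_3> = -16/sqrt(36).
Square and sum: Σ |<v, e_j>|^2 = 1121/45.
Compute ||v||^2 = v·v = 26.
Deficit = 26 − 1121/45 = 49/45 ≥ 0, confirming Bessel's inequality. (The deficit equals ||v − Σ <v,e_j> e_j||^2, the squared distance from v to span{e_j}.)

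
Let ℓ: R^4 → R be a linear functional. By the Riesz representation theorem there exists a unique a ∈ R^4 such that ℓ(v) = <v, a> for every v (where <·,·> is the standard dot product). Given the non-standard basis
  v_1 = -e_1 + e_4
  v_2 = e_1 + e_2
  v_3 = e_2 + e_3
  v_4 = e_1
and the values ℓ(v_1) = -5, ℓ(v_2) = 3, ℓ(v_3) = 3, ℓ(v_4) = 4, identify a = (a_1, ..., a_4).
a = (4, -1, 4, -1)

Write a = (a_1, ..., a_4) in the standard basis. For each basis vector v_i, ℓ(v_i) = <v_i, a> is a linear equation in the a_j's. Collect the n equations into a matrix system V a = ℓ, where row i of V is v_i (expressed in the standard basis). Since V is invertible (lower-triangular with 1s on the diagonal, up to permutation), solve by back-substitution:
  V =
[[-1, 0, 0, 1],
 [1, 1, 0, 0],
 [0, 1, 1, 0],
 [1, 0, 0, 0]]
  V a = (-5, 3, 3, 4)
Solving gives a = (4, -1, 4, -1).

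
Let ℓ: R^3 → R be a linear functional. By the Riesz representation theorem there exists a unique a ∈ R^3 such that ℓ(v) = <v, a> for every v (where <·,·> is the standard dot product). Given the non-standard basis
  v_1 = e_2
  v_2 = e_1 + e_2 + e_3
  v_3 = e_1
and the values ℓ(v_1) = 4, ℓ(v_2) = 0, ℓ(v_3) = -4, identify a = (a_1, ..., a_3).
a = (-4, 4, 0)

Write a = (a_1, ..., a_3) in the standard basis. For each basis vector v_i, ℓ(v_i) = <v_i, a> is a linear equation in the a_j's. Collect the n equations into a matrix system V a = ℓ, where row i of V is v_i (expressed in the standard basis). Since V is invertible (lower-triangular with 1s on the diagonal, up to permutation), solve by back-substitution:
  V =
[[0, 1, 0],
 [1, 1, 1],
 [1, 0, 0]]
  V a = (4, 0, -4)
Solving gives a = (-4, 4, 0).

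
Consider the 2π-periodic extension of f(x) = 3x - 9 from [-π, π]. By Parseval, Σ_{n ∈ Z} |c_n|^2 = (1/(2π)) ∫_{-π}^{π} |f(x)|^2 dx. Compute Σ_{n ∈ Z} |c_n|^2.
Σ |c_n|^2 = 3π^2 + 81

Expand and integrate term by term over [-π, π]:
  ∫ (3x)^2 dx = 9·(2π^3/3); ∫ 2·3·(-9)·x dx = 0 (odd integrand); ∫ (-9)^2 dx = 81·2π.
So (1/(2π)) ∫_{-π}^{π} (3x - 9)^2 dx = 9π^2/3 + 81 = 3π^2 + 81.
Parseval ⇒ Σ |c_n|^2 = 3π^2 + 81.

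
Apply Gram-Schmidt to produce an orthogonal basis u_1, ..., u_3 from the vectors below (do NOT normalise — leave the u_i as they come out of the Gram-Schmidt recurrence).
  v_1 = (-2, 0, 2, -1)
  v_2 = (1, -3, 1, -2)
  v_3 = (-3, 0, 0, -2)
Orthogonal basis:
  u_1 = (-2, 0, 2, -1)
  u_2 = (13/9, -3, 5/9, -16/9)
  u_3 = (-150/131, -21/131, -229/131, -158/131)

Apply the Gram-Schmidt recurrence
  u_1 = v_1
  u_i = v_i − Σ_{j<i} ((v_i · u_j) / (u_j · u_j)) · u_j.

Step by step this gives:
  u_1 = (-2, 0, 2, -1)
  u_2 = (13/9, -3, 5/9, -16/9)
  u_3 = (-150/131, -21/131, -229/131, -158/131)

Orthogonality check:
  u_2 · u_1 = 0 (should be 0)
  u_3 · u_1 = 0 (should be 0)
  u_3 · u_2 = 0 (should be 0)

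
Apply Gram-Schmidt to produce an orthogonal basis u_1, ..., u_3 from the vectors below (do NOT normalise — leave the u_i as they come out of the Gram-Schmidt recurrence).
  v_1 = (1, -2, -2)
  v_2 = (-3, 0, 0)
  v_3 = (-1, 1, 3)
Orthogonal basis:
  u_1 = (1, -2, -2)
  u_2 = (-8/3, -2/3, -2/3)
  u_3 = (0, -1, 1)

Apply the Gram-Schmidt recurrence
  u_1 = v_1
  u_i = v_i − Σ_{j<i} ((v_i · u_j) / (u_j · u_j)) · u_j.

Step by step this gives:
  u_1 = (1, -2, -2)
  u_2 = (-8/3, -2/3, -2/3)
  u_3 = (0, -1, 1)

Orthogonality check:
  u_2 · u_1 = 0 (should be 0)
  u_3 · u_1 = 0 (should be 0)
  u_3 · u_2 = 0 (should be 0)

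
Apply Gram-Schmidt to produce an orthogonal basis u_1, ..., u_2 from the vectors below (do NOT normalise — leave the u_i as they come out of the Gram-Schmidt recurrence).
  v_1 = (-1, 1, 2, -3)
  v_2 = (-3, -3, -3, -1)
Orthogonal basis:
  u_1 = (-1, 1, 2, -3)
  u_2 = (-16/5, -14/5, -13/5, -8/5)

Apply the Gram-Schmidt recurrence
  u_1 = v_1
  u_i = v_i − Σ_{j<i} ((v_i · u_j) / (u_j · u_j)) · u_j.

Step by step this gives:
  u_1 = (-1, 1, 2, -3)
  u_2 = (-16/5, -14/5, -13/5, -8/5)

Orthogonality check:
  u_2 · u_1 = 0 (should be 0)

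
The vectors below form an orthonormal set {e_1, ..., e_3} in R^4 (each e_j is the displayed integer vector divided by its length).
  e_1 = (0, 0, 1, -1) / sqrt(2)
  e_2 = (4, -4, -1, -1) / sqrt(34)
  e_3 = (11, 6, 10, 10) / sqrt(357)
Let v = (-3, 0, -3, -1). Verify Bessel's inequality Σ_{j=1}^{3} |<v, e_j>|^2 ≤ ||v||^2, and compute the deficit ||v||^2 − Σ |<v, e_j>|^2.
Σ |<v, e_j>|^2 = 395/21; ||v||^2 = 19; deficit = 4/21

Write each e_j = u_j / sqrt(<u_j, u_j>) where u_j is the displayed integer vector. Then <v, e_j> = <v, u_j> / sqrt(<u_j, u_j>), so |<v, e_j>|^2 = <v, u_j>^2 / <u_j, u_j>.
Coefficients: <v, e_1> = -2/sqrt(2), <v, e_2> = -8/sqrt(34), <v, e_3> = -73/sqrt(357).
Square and sum: Σ |<v, e_j>|^2 = 395/21.
Compute ||v||^2 = v·v = 19.
Deficit = 19 − 395/21 = 4/21 ≥ 0, confirming Bessel's inequality. (The deficit equals ||v − Σ <v,e_j> e_j||^2, the squared distance from v to span{e_j}.)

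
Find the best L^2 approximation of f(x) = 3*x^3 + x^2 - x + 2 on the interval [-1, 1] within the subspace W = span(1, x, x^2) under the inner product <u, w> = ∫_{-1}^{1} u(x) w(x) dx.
g(x) = x^2 + 4*x/5 + 2

The best approximation g ∈ W is the orthogonal projection of f onto W. Writing g = a_0 + a_1 x + a_2 x^2, the coefficients solve the normal equations G · a = b where
  G_{ij} = <φ_i, φ_j> and b_i = <f, φ_i>, with φ_0 = 1, φ_1 = x, φ_2 = x^2.
G =
  [2, 0, 2/3]
  [0, 2/3, 0]
  [2/3, 0, 2/5],
b = (14/3, 8/15, 26/15).
Solving gives a_0 = 2, a_1 = 4/5, a_2 = 1, so
  g(x) = x^2 + 4*x/5 + 2.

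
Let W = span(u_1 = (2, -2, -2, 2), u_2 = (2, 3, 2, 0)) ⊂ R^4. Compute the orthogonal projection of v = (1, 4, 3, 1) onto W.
proj_W(v) = (105/59, 220/59, 155/59, -25/59)

Set up U = [u_1 | ... | u_2] ∈ R^(4×2). The projector onto W = col(U) is P = U (U^T U)^(-1) U^T.
Compute U^T U =
  [16, -6]
  [-6, 17],
and U^T v = (-10, 20).
Solve U^T U · c = U^T v for the coefficients: c = (-25/118, 65/59). The projection is proj_W(v) = U c.
Check: (v - proj_W(v)) · u_1 = 0  (should be 0).
Check: (v - proj_W(v)) · u_2 = 0  (should be 0).
Result: proj_W(v) = (105/59, 220/59, 155/59, -25/59).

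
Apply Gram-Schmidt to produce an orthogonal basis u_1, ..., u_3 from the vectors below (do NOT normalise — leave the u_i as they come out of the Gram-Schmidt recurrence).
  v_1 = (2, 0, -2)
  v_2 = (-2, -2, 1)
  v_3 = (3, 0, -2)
Orthogonal basis:
  u_1 = (2, 0, -2)
  u_2 = (-1/2, -2, -1/2)
  u_3 = (4/9, -2/9, 4/9)

Apply the Gram-Schmidt recurrence
  u_1 = v_1
  u_i = v_i − Σ_{j<i} ((v_i · u_j) / (u_j · u_j)) · u_j.

Step by step this gives:
  u_1 = (2, 0, -2)
  u_2 = (-1/2, -2, -1/2)
  u_3 = (4/9, -2/9, 4/9)

Orthogonality check:
  u_2 · u_1 = 0 (should be 0)
  u_3 · u_1 = 0 (should be 0)
  u_3 · u_2 = 0 (should be 0)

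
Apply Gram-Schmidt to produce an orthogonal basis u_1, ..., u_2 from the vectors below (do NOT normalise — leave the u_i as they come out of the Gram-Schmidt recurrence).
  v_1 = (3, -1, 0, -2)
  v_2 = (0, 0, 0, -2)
Orthogonal basis:
  u_1 = (3, -1, 0, -2)
  u_2 = (-6/7, 2/7, 0, -10/7)

Apply the Gram-Schmidt recurrence
  u_1 = v_1
  u_i = v_i − Σ_{j<i} ((v_i · u_j) / (u_j · u_j)) · u_j.

Step by step this gives:
  u_1 = (3, -1, 0, -2)
  u_2 = (-6/7, 2/7, 0, -10/7)

Orthogonality check:
  u_2 · u_1 = 0 (should be 0)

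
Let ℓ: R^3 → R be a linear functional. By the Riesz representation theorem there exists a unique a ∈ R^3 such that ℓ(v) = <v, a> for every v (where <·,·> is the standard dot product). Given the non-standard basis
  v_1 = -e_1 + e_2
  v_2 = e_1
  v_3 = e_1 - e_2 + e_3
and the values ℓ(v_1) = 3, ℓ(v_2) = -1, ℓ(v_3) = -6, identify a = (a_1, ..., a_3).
a = (-1, 2, -3)

Write a = (a_1, ..., a_3) in the standard basis. For each basis vector v_i, ℓ(v_i) = <v_i, a> is a linear equation in the a_j's. Collect the n equations into a matrix system V a = ℓ, where row i of V is v_i (expressed in the standard basis). Since V is invertible (lower-triangular with 1s on the diagonal, up to permutation), solve by back-substitution:
  V =
[[-1, 1, 0],
 [1, 0, 0],
 [1, -1, 1]]
  V a = (3, -1, -6)
Solving gives a = (-1, 2, -3).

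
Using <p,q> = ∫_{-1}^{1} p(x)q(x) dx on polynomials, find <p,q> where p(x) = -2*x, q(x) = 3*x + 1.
<p,q> = -4

Expand the product: p(x)·q(x) = -6*x^2 - 2*x.
∫_{-1}^{1} of each monomial x^k gives [2/(k+1) if k even, 0 if k odd]. Integrating term-by-term (or equivalently evaluating the antiderivative F(x) = -2*x^3 - x^2 at the endpoints):
  F(1) − F(−1) = -3 − (1) = -4.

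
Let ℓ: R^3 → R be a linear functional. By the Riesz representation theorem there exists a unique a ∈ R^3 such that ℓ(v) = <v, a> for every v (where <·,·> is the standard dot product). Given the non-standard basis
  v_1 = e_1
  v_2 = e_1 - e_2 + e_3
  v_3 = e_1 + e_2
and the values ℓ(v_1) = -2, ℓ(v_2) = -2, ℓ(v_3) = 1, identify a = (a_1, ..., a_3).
a = (-2, 3, 3)

Write a = (a_1, ..., a_3) in the standard basis. For each basis vector v_i, ℓ(v_i) = <v_i, a> is a linear equation in the a_j's. Collect the n equations into a matrix system V a = ℓ, where row i of V is v_i (expressed in the standard basis). Since V is invertible (lower-triangular with 1s on the diagonal, up to permutation), solve by back-substitution:
  V =
[[1, 0, 0],
 [1, -1, 1],
 [1, 1, 0]]
  V a = (-2, -2, 1)
Solving gives a = (-2, 3, 3).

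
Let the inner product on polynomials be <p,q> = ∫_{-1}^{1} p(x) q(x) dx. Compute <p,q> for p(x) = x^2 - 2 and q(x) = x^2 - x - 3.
<p,q> = 136/15

Expand the product: p(x)·q(x) = x^4 - x^3 - 5*x^2 + 2*x + 6.
∫_{-1}^{1} of each monomial x^k gives [2/(k+1) if k even, 0 if k odd]. Integrating term-by-term (or equivalently evaluating the antiderivative F(x) = x^5/5 - x^4/4 - 5*x^3/3 + x^2 + 6*x at the endpoints):
  F(1) − F(−1) = 317/60 − (-227/60) = 136/15.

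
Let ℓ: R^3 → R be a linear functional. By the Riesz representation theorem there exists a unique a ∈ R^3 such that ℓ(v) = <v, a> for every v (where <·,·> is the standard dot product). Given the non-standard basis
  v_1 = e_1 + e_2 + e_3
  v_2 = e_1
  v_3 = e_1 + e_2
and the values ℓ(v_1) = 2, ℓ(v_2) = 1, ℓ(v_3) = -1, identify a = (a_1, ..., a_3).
a = (1, -2, 3)

Write a = (a_1, ..., a_3) in the standard basis. For each basis vector v_i, ℓ(v_i) = <v_i, a> is a linear equation in the a_j's. Collect the n equations into a matrix system V a = ℓ, where row i of V is v_i (expressed in the standard basis). Since V is invertible (lower-triangular with 1s on the diagonal, up to permutation), solve by back-substitution:
  V =
[[1, 1, 1],
 [1, 0, 0],
 [1, 1, 0]]
  V a = (2, 1, -1)
Solving gives a = (1, -2, 3).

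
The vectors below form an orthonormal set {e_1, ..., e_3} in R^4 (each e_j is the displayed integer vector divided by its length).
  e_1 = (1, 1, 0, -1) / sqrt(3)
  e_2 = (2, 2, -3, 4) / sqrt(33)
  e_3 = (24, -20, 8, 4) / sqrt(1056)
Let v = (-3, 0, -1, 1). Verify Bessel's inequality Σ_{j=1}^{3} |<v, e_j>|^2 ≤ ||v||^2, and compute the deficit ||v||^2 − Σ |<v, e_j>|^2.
Σ |<v, e_j>|^2 = 65/6; ||v||^2 = 11; deficit = 1/6

Write each e_j = u_j / sqrt(<u_j, u_j>) where u_j is the displayed integer vector. Then <v, e_j> = <v, u_j> / sqrt(<u_j, u_j>), so |<v, e_j>|^2 = <v, u_j>^2 / <u_j, u_j>.
Coefficients: <v, e_1> = -4/sqrt(3), <v, e_2> = 1/sqrt(33), <v, e_3> = -76/sqrt(1056).
Square and sum: Σ |<v, e_j>|^2 = 65/6.
Compute ||v||^2 = v·v = 11.
Deficit = 11 − 65/6 = 1/6 ≥ 0, confirming Bessel's inequality. (The deficit equals ||v − Σ <v,e_j> e_j||^2, the squared distance from v to span{e_j}.)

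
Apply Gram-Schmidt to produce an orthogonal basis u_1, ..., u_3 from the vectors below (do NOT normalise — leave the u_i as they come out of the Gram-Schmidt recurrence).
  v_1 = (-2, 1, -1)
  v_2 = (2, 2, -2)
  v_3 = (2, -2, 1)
Orthogonal basis:
  u_1 = (-2, 1, -1)
  u_2 = (2, 2, -2)
  u_3 = (0, -1/2, -1/2)

Apply the Gram-Schmidt recurrence
  u_1 = v_1
  u_i = v_i − Σ_{j<i} ((v_i · u_j) / (u_j · u_j)) · u_j.

Step by step this gives:
  u_1 = (-2, 1, -1)
  u_2 = (2, 2, -2)
  u_3 = (0, -1/2, -1/2)

Orthogonality check:
  u_2 · u_1 = 0 (should be 0)
  u_3 · u_1 = 0 (should be 0)
  u_3 · u_2 = 0 (should be 0)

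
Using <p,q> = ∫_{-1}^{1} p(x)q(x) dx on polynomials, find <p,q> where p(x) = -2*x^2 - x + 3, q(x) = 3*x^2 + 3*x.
<p,q> = 8/5

Expand the product: p(x)·q(x) = -6*x^4 - 9*x^3 + 6*x^2 + 9*x.
∫_{-1}^{1} of each monomial x^k gives [2/(k+1) if k even, 0 if k odd]. Integrating term-by-term (or equivalently evaluating the antiderivative F(x) = -6*x^5/5 - 9*x^4/4 + 2*x^3 + 9*x^2/2 at the endpoints):
  F(1) − F(−1) = 61/20 − (29/20) = 8/5.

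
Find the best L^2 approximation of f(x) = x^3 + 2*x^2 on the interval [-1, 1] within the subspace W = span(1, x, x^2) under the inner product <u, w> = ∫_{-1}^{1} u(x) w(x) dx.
g(x) = 2*x^2 + 3*x/5

The best approximation g ∈ W is the orthogonal projection of f onto W. Writing g = a_0 + a_1 x + a_2 x^2, the coefficients solve the normal equations G · a = b where
  G_{ij} = <φ_i, φ_j> and b_i = <f, φ_i>, with φ_0 = 1, φ_1 = x, φ_2 = x^2.
G =
  [2, 0, 2/3]
  [0, 2/3, 0]
  [2/3, 0, 2/5],
b = (4/3, 2/5, 4/5).
Solving gives a_0 = 0, a_1 = 3/5, a_2 = 2, so
  g(x) = 2*x^2 + 3*x/5.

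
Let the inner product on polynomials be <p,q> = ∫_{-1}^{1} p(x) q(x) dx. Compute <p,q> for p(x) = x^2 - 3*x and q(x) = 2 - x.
<p,q> = 10/3

Expand the product: p(x)·q(x) = -x^3 + 5*x^2 - 6*x.
∫_{-1}^{1} of each monomial x^k gives [2/(k+1) if k even, 0 if k odd]. Integrating term-by-term (or equivalently evaluating the antiderivative F(x) = -x^4/4 + 5*x^3/3 - 3*x^2 at the endpoints):
  F(1) − F(−1) = -19/12 − (-59/12) = 10/3.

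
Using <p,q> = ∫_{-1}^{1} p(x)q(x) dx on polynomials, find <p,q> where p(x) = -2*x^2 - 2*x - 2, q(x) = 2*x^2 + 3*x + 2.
<p,q> = -284/15

Expand the product: p(x)·q(x) = -4*x^4 - 10*x^3 - 14*x^2 - 10*x - 4.
∫_{-1}^{1} of each monomial x^k gives [2/(k+1) if k even, 0 if k odd]. Integrating term-by-term (or equivalently evaluating the antiderivative F(x) = -4*x^5/5 - 5*x^4/2 - 14*x^3/3 - 5*x^2 - 4*x at the endpoints):
  F(1) − F(−1) = -509/30 − (59/30) = -284/15.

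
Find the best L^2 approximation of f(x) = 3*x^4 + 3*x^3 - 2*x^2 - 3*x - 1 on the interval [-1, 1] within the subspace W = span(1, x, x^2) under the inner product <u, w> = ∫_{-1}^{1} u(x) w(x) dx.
g(x) = 4*x^2/7 - 6*x/5 - 44/35

The best approximation g ∈ W is the orthogonal projection of f onto W. Writing g = a_0 + a_1 x + a_2 x^2, the coefficients solve the normal equations G · a = b where
  G_{ij} = <φ_i, φ_j> and b_i = <f, φ_i>, with φ_0 = 1, φ_1 = x, φ_2 = x^2.
G =
  [2, 0, 2/3]
  [0, 2/3, 0]
  [2/3, 0, 2/5],
b = (-32/15, -4/5, -64/105).
Solving gives a_0 = -44/35, a_1 = -6/5, a_2 = 4/7, so
  g(x) = 4*x^2/7 - 6*x/5 - 44/35.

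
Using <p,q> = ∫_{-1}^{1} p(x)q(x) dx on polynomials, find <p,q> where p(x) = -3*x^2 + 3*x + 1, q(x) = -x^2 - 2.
<p,q> = 8/15

Expand the product: p(x)·q(x) = 3*x^4 - 3*x^3 + 5*x^2 - 6*x - 2.
∫_{-1}^{1} of each monomial x^k gives [2/(k+1) if k even, 0 if k odd]. Integrating term-by-term (or equivalently evaluating the antiderivative F(x) = 3*x^5/5 - 3*x^4/4 + 5*x^3/3 - 3*x^2 - 2*x at the endpoints):
  F(1) − F(−1) = -209/60 − (-241/60) = 8/15.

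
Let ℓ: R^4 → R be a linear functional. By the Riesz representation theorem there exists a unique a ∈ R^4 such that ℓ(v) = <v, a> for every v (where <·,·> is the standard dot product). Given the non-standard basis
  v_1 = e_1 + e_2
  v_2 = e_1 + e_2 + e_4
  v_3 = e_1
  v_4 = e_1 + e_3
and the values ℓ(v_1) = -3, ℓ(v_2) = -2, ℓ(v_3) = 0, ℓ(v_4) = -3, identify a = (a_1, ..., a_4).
a = (0, -3, -3, 1)

Write a = (a_1, ..., a_4) in the standard basis. For each basis vector v_i, ℓ(v_i) = <v_i, a> is a linear equation in the a_j's. Collect the n equations into a matrix system V a = ℓ, where row i of V is v_i (expressed in the standard basis). Since V is invertible (lower-triangular with 1s on the diagonal, up to permutation), solve by back-substitution:
  V =
[[1, 1, 0, 0],
 [1, 1, 0, 1],
 [1, 0, 0, 0],
 [1, 0, 1, 0]]
  V a = (-3, -2, 0, -3)
Solving gives a = (0, -3, -3, 1).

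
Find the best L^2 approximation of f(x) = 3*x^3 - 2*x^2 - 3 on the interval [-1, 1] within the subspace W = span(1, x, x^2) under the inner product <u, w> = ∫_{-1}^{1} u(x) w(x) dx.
g(x) = -2*x^2 + 9*x/5 - 3

The best approximation g ∈ W is the orthogonal projection of f onto W. Writing g = a_0 + a_1 x + a_2 x^2, the coefficients solve the normal equations G · a = b where
  G_{ij} = <φ_i, φ_j> and b_i = <f, φ_i>, with φ_0 = 1, φ_1 = x, φ_2 = x^2.
G =
  [2, 0, 2/3]
  [0, 2/3, 0]
  [2/3, 0, 2/5],
b = (-22/3, 6/5, -14/5).
Solving gives a_0 = -3, a_1 = 9/5, a_2 = -2, so
  g(x) = -2*x^2 + 9*x/5 - 3.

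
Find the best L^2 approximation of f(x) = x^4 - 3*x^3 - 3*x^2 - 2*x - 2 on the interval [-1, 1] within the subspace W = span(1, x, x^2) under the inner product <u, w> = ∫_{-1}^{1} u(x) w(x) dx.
g(x) = -15*x^2/7 - 19*x/5 - 73/35

The best approximation g ∈ W is the orthogonal projection of f onto W. Writing g = a_0 + a_1 x + a_2 x^2, the coefficients solve the normal equations G · a = b where
  G_{ij} = <φ_i, φ_j> and b_i = <f, φ_i>, with φ_0 = 1, φ_1 = x, φ_2 = x^2.
G =
  [2, 0, 2/3]
  [0, 2/3, 0]
  [2/3, 0, 2/5],
b = (-28/5, -38/15, -236/105).
Solving gives a_0 = -73/35, a_1 = -19/5, a_2 = -15/7, so
  g(x) = -15*x^2/7 - 19*x/5 - 73/35.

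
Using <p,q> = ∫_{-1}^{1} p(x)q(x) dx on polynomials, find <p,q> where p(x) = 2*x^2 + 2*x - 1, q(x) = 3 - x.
<p,q> = -10/3

Expand the product: p(x)·q(x) = -2*x^3 + 4*x^2 + 7*x - 3.
∫_{-1}^{1} of each monomial x^k gives [2/(k+1) if k even, 0 if k odd]. Integrating term-by-term (or equivalently evaluating the antiderivative F(x) = -x^4/2 + 4*x^3/3 + 7*x^2/2 - 3*x at the endpoints):
  F(1) − F(−1) = 4/3 − (14/3) = -10/3.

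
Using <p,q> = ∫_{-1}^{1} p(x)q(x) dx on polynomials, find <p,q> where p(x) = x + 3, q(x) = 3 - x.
<p,q> = 52/3

Expand the product: p(x)·q(x) = 9 - x^2.
∫_{-1}^{1} of each monomial x^k gives [2/(k+1) if k even, 0 if k odd]. Integrating term-by-term (or equivalently evaluating the antiderivative F(x) = -x^3/3 + 9*x at the endpoints):
  F(1) − F(−1) = 26/3 − (-26/3) = 52/3.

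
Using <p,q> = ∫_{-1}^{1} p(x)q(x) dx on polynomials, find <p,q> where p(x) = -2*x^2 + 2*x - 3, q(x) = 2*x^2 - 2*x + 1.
<p,q> = -78/5

Expand the product: p(x)·q(x) = -4*x^4 + 8*x^3 - 12*x^2 + 8*x - 3.
∫_{-1}^{1} of each monomial x^k gives [2/(k+1) if k even, 0 if k odd]. Integrating term-by-term (or equivalently evaluating the antiderivative F(x) = -4*x^5/5 + 2*x^4 - 4*x^3 + 4*x^2 - 3*x at the endpoints):
  F(1) − F(−1) = -9/5 − (69/5) = -78/5.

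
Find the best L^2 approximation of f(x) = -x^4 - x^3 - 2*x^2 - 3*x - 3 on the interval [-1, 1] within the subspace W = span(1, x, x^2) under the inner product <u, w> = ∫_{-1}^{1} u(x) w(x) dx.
g(x) = -20*x^2/7 - 18*x/5 - 102/35

The best approximation g ∈ W is the orthogonal projection of f onto W. Writing g = a_0 + a_1 x + a_2 x^2, the coefficients solve the normal equations G · a = b where
  G_{ij} = <φ_i, φ_j> and b_i = <f, φ_i>, with φ_0 = 1, φ_1 = x, φ_2 = x^2.
G =
  [2, 0, 2/3]
  [0, 2/3, 0]
  [2/3, 0, 2/5],
b = (-116/15, -12/5, -108/35).
Solving gives a_0 = -102/35, a_1 = -18/5, a_2 = -20/7, so
  g(x) = -20*x^2/7 - 18*x/5 - 102/35.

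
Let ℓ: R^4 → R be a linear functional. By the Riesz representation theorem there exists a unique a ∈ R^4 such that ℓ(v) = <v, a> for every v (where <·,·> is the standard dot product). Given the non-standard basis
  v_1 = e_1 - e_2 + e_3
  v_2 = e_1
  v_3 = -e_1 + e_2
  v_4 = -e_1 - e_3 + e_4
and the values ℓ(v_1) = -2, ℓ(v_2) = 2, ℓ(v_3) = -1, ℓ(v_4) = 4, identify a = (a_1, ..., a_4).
a = (2, 1, -3, 3)

Write a = (a_1, ..., a_4) in the standard basis. For each basis vector v_i, ℓ(v_i) = <v_i, a> is a linear equation in the a_j's. Collect the n equations into a matrix system V a = ℓ, where row i of V is v_i (expressed in the standard basis). Since V is invertible (lower-triangular with 1s on the diagonal, up to permutation), solve by back-substitution:
  V =
[[1, -1, 1, 0],
 [1, 0, 0, 0],
 [-1, 1, 0, 0],
 [-1, 0, -1, 1]]
  V a = (-2, 2, -1, 4)
Solving gives a = (2, 1, -3, 3).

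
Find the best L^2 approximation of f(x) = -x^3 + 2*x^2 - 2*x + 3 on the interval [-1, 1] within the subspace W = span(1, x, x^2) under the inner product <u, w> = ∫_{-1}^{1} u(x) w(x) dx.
g(x) = 2*x^2 - 13*x/5 + 3

The best approximation g ∈ W is the orthogonal projection of f onto W. Writing g = a_0 + a_1 x + a_2 x^2, the coefficients solve the normal equations G · a = b where
  G_{ij} = <φ_i, φ_j> and b_i = <f, φ_i>, with φ_0 = 1, φ_1 = x, φ_2 = x^2.
G =
  [2, 0, 2/3]
  [0, 2/3, 0]
  [2/3, 0, 2/5],
b = (22/3, -26/15, 14/5).
Solving gives a_0 = 3, a_1 = -13/5, a_2 = 2, so
  g(x) = 2*x^2 - 13*x/5 + 3.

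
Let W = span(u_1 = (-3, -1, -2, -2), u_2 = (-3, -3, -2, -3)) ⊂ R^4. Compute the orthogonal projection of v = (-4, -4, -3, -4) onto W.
proj_W(v) = (-153/37, -147/37, -102/37, -150/37)

Set up U = [u_1 | ... | u_2] ∈ R^(4×2). The projector onto W = col(U) is P = U (U^T U)^(-1) U^T.
Compute U^T U =
  [18, 22]
  [22, 31],
and U^T v = (30, 42).
Solve U^T U · c = U^T v for the coefficients: c = (3/37, 48/37). The projection is proj_W(v) = U c.
Check: (v - proj_W(v)) · u_1 = 0  (should be 0).
Check: (v - proj_W(v)) · u_2 = 0  (should be 0).
Result: proj_W(v) = (-153/37, -147/37, -102/37, -150/37).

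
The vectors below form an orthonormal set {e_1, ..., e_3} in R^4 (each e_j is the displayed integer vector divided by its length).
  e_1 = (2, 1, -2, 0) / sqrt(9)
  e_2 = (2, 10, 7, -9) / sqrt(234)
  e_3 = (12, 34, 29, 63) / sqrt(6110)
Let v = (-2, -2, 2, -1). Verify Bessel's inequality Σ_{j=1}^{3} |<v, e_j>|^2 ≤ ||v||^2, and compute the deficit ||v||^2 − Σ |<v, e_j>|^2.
Σ |<v, e_j>|^2 = 2974/235; ||v||^2 = 13; deficit = 81/235

Write each e_j = u_j / sqrt(<u_j, u_j>) where u_j is the displayed integer vector. Then <v, e_j> = <v, u_j> / sqrt(<u_j, u_j>), so |<v, e_j>|^2 = <v, u_j>^2 / <u_j, u_j>.
Coefficients: <v, e_1> = -10/sqrt(9), <v, e_2> = -1/sqrt(234), <v, e_3> = -97/sqrt(6110).
Square and sum: Σ |<v, e_j>|^2 = 2974/235.
Compute ||v||^2 = v·v = 13.
Deficit = 13 − 2974/235 = 81/235 ≥ 0, confirming Bessel's inequality. (The deficit equals ||v − Σ <v,e_j> e_j||^2, the squared distance from v to span{e_j}.)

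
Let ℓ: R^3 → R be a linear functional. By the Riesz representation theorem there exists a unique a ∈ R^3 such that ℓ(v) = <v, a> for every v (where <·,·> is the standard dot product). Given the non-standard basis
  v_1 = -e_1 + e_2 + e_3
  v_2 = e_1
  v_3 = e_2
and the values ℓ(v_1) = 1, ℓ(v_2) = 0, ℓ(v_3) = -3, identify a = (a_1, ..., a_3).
a = (0, -3, 4)

Write a = (a_1, ..., a_3) in the standard basis. For each basis vector v_i, ℓ(v_i) = <v_i, a> is a linear equation in the a_j's. Collect the n equations into a matrix system V a = ℓ, where row i of V is v_i (expressed in the standard basis). Since V is invertible (lower-triangular with 1s on the diagonal, up to permutation), solve by back-substitution:
  V =
[[-1, 1, 1],
 [1, 0, 0],
 [0, 1, 0]]
  V a = (1, 0, -3)
Solving gives a = (0, -3, 4).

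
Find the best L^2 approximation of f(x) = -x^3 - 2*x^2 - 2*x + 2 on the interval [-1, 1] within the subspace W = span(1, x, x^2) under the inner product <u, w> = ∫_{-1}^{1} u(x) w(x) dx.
g(x) = -2*x^2 - 13*x/5 + 2

The best approximation g ∈ W is the orthogonal projection of f onto W. Writing g = a_0 + a_1 x + a_2 x^2, the coefficients solve the normal equations G · a = b where
  G_{ij} = <φ_i, φ_j> and b_i = <f, φ_i>, with φ_0 = 1, φ_1 = x, φ_2 = x^2.
G =
  [2, 0, 2/3]
  [0, 2/3, 0]
  [2/3, 0, 2/5],
b = (8/3, -26/15, 8/15).
Solving gives a_0 = 2, a_1 = -13/5, a_2 = -2, so
  g(x) = -2*x^2 - 13*x/5 + 2.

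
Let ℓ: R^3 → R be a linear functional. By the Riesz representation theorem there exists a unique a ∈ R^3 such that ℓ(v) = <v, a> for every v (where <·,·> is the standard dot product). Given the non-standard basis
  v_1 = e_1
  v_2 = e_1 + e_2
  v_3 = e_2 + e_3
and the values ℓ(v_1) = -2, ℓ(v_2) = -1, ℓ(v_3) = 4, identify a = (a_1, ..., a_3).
a = (-2, 1, 3)

Write a = (a_1, ..., a_3) in the standard basis. For each basis vector v_i, ℓ(v_i) = <v_i, a> is a linear equation in the a_j's. Collect the n equations into a matrix system V a = ℓ, where row i of V is v_i (expressed in the standard basis). Since V is invertible (lower-triangular with 1s on the diagonal, up to permutation), solve by back-substitution:
  V =
[[1, 0, 0],
 [1, 1, 0],
 [0, 1, 1]]
  V a = (-2, -1, 4)
Solving gives a = (-2, 1, 3).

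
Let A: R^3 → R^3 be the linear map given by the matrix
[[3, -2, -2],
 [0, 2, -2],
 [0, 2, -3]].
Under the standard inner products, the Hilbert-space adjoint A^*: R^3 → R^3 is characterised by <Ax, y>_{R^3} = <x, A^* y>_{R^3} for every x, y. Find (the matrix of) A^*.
A^* = A^T =
[[3, 0, 0],
 [-2, 2, 2],
 [-2, -2, -3]]

For real matrices with standard dot products, the defining identity <Ax, y> = <x, A^* y> gives (Ax)^T y = x^T (A^*) y, i.e. x^T A^T y = x^T (A^*) y. Since this holds for all x, y, we must have A^* = A^T. Therefore
A^* =
[[3, 0, 0],
 [-2, 2, 2],
 [-2, -2, -3]].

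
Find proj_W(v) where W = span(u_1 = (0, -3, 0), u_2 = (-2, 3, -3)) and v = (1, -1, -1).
proj_W(v) = (-2/13, -1, -3/13)

Set up U = [u_1 | ... | u_2] ∈ R^(3×2). The projector onto W = col(U) is P = U (U^T U)^(-1) U^T.
Compute U^T U =
  [9, -9]
  [-9, 22],
and U^T v = (3, -2).
Solve U^T U · c = U^T v for the coefficients: c = (16/39, 1/13). The projection is proj_W(v) = U c.
Check: (v - proj_W(v)) · u_1 = 0  (should be 0).
Check: (v - proj_W(v)) · u_2 = 0  (should be 0).
Result: proj_W(v) = (-2/13, -1, -3/13).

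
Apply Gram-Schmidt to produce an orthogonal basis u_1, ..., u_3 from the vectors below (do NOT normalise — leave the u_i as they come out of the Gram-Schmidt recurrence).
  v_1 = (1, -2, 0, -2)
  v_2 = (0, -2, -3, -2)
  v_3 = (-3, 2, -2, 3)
Orthogonal basis:
  u_1 = (1, -2, 0, -2)
  u_2 = (-8/9, -2/9, -3, -2/9)
  u_3 = (-78/89, -64/89, 26/89, 25/89)

Apply the Gram-Schmidt recurrence
  u_1 = v_1
  u_i = v_i − Σ_{j<i} ((v_i · u_j) / (u_j · u_j)) · u_j.

Step by step this gives:
  u_1 = (1, -2, 0, -2)
  u_2 = (-8/9, -2/9, -3, -2/9)
  u_3 = (-78/89, -64/89, 26/89, 25/89)

Orthogonality check:
  u_2 · u_1 = 0 (should be 0)
  u_3 · u_1 = 0 (should be 0)
  u_3 · u_2 = 0 (should be 0)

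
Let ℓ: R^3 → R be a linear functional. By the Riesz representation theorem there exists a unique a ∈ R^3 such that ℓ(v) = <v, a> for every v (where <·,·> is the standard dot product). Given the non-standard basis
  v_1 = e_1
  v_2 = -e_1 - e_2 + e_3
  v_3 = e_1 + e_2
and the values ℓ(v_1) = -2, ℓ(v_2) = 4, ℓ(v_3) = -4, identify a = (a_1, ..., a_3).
a = (-2, -2, 0)

Write a = (a_1, ..., a_3) in the standard basis. For each basis vector v_i, ℓ(v_i) = <v_i, a> is a linear equation in the a_j's. Collect the n equations into a matrix system V a = ℓ, where row i of V is v_i (expressed in the standard basis). Since V is invertible (lower-triangular with 1s on the diagonal, up to permutation), solve by back-substitution:
  V =
[[1, 0, 0],
 [-1, -1, 1],
 [1, 1, 0]]
  V a = (-2, 4, -4)
Solving gives a = (-2, -2, 0).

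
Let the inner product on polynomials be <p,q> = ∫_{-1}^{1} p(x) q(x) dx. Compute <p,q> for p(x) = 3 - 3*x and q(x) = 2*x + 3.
<p,q> = 14

Expand the product: p(x)·q(x) = -6*x^2 - 3*x + 9.
∫_{-1}^{1} of each monomial x^k gives [2/(k+1) if k even, 0 if k odd]. Integrating term-by-term (or equivalently evaluating the antiderivative F(x) = -2*x^3 - 3*x^2/2 + 9*x at the endpoints):
  F(1) − F(−1) = 11/2 − (-17/2) = 14.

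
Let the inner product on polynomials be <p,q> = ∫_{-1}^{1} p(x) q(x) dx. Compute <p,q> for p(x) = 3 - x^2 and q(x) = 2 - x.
<p,q> = 32/3

Expand the product: p(x)·q(x) = x^3 - 2*x^2 - 3*x + 6.
∫_{-1}^{1} of each monomial x^k gives [2/(k+1) if k even, 0 if k odd]. Integrating term-by-term (or equivalently evaluating the antiderivative F(x) = x^4/4 - 2*x^3/3 - 3*x^2/2 + 6*x at the endpoints):
  F(1) − F(−1) = 49/12 − (-79/12) = 32/3.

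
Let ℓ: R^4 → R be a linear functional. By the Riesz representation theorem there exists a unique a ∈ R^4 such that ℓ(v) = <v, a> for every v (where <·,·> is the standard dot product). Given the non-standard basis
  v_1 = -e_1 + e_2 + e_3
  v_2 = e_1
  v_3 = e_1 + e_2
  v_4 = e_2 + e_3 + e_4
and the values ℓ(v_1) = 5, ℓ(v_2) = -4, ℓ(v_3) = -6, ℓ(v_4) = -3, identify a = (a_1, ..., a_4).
a = (-4, -2, 3, -4)

Write a = (a_1, ..., a_4) in the standard basis. For each basis vector v_i, ℓ(v_i) = <v_i, a> is a linear equation in the a_j's. Collect the n equations into a matrix system V a = ℓ, where row i of V is v_i (expressed in the standard basis). Since V is invertible (lower-triangular with 1s on the diagonal, up to permutation), solve by back-substitution:
  V =
[[-1, 1, 1, 0],
 [1, 0, 0, 0],
 [1, 1, 0, 0],
 [0, 1, 1, 1]]
  V a = (5, -4, -6, -3)
Solving gives a = (-4, -2, 3, -4).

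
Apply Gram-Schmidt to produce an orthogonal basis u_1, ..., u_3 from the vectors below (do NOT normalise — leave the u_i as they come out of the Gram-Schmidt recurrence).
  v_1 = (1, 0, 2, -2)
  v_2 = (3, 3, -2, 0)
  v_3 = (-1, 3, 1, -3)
Orthogonal basis:
  u_1 = (1, 0, 2, -2)
  u_2 = (28/9, 3, -16/9, -2/9)
  u_3 = (-484/197, 462/197, -33/197, -275/197)

Apply the Gram-Schmidt recurrence
  u_1 = v_1
  u_i = v_i − Σ_{j<i} ((v_i · u_j) / (u_j · u_j)) · u_j.

Step by step this gives:
  u_1 = (1, 0, 2, -2)
  u_2 = (28/9, 3, -16/9, -2/9)
  u_3 = (-484/197, 462/197, -33/197, -275/197)

Orthogonality check:
  u_2 · u_1 = 0 (should be 0)
  u_3 · u_1 = 0 (should be 0)
  u_3 · u_2 = 0 (should be 0)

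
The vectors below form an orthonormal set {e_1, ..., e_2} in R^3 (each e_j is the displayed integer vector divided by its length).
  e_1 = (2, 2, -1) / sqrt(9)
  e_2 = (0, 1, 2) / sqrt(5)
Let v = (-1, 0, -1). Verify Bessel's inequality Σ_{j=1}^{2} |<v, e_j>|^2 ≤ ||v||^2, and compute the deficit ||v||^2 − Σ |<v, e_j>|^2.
Σ |<v, e_j>|^2 = 41/45; ||v||^2 = 2; deficit = 49/45

Write each e_j = u_j / sqrt(<u_j, u_j>) where u_j is the displayed integer vector. Then <v, e_j> = <v, u_j> / sqrt(<u_j, u_j>), so |<v, e_j>|^2 = <v, u_j>^2 / <u_j, u_j>.
Coefficients: <v, e_1> = -1/sqrt(9), <v, e_2> = -2/sqrt(5).
Square and sum: Σ |<v, e_j>|^2 = 41/45.
Compute ||v||^2 = v·v = 2.
Deficit = 2 − 41/45 = 49/45 ≥ 0, confirming Bessel's inequality. (The deficit equals ||v − Σ <v,e_j> e_j||^2, the squared distance from v to span{e_j}.)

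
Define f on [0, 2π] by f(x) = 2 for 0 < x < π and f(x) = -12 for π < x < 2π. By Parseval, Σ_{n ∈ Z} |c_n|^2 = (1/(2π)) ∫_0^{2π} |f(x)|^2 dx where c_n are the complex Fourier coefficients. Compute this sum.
Σ |c_n|^2 = 74

Parseval equates the L^2 energy of f (normalised by 1/(2π)) with the ℓ^2 sum of its Fourier coefficients: (1/(2π)) ∫_0^{2π} |f|^2 = Σ |c_n|^2.
Compute the left side: (1/(2π)) [∫_0^π 2^2 dx + ∫_π^{2π} (-12)^2 dx] = (1/(2π)) · (4π + 144π) = (4 + 144)/2 = 74.
So Σ_{n ∈ Z} |c_n|^2 = 74.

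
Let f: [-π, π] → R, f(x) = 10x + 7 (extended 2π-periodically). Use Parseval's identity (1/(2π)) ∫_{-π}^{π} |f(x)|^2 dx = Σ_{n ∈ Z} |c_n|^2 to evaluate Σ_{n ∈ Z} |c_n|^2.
Σ |c_n|^2 = 100π^2/3 + 49

Expand and integrate term by term over [-π, π]:
  ∫ (10x)^2 dx = 100·(2π^3/3); ∫ 2·10·(7)·x dx = 0 (odd integrand); ∫ 7^2 dx = 49·2π.
So (1/(2π)) ∫_{-π}^{π} (10x + 7)^2 dx = 100π^2/3 + 49 = 100π^2/3 + 49.
Parseval ⇒ Σ |c_n|^2 = 100π^2/3 + 49.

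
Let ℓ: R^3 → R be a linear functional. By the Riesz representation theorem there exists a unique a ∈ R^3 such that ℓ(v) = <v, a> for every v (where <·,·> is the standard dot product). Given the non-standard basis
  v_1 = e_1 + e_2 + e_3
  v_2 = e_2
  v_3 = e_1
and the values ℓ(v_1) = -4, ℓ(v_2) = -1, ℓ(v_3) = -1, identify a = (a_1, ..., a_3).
a = (-1, -1, -2)

Write a = (a_1, ..., a_3) in the standard basis. For each basis vector v_i, ℓ(v_i) = <v_i, a> is a linear equation in the a_j's. Collect the n equations into a matrix system V a = ℓ, where row i of V is v_i (expressed in the standard basis). Since V is invertible (lower-triangular with 1s on the diagonal, up to permutation), solve by back-substitution:
  V =
[[1, 1, 1],
 [0, 1, 0],
 [1, 0, 0]]
  V a = (-4, -1, -1)
Solving gives a = (-1, -1, -2).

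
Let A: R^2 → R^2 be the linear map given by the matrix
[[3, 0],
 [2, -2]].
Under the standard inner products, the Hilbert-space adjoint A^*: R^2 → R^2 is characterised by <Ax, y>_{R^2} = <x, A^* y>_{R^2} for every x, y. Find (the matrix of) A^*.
A^* = A^T =
[[3, 2],
 [0, -2]]

For real matrices with standard dot products, the defining identity <Ax, y> = <x, A^* y> gives (Ax)^T y = x^T (A^*) y, i.e. x^T A^T y = x^T (A^*) y. Since this holds for all x, y, we must have A^* = A^T. Therefore
A^* =
[[3, 2],
 [0, -2]].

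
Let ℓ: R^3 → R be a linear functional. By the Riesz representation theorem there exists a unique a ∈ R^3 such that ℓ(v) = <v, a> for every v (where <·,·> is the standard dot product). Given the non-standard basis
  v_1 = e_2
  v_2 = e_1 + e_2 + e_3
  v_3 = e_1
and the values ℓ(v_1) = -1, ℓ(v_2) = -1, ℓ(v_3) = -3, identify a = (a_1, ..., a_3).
a = (-3, -1, 3)

Write a = (a_1, ..., a_3) in the standard basis. For each basis vector v_i, ℓ(v_i) = <v_i, a> is a linear equation in the a_j's. Collect the n equations into a matrix system V a = ℓ, where row i of V is v_i (expressed in the standard basis). Since V is invertible (lower-triangular with 1s on the diagonal, up to permutation), solve by back-substitution:
  V =
[[0, 1, 0],
 [1, 1, 1],
 [1, 0, 0]]
  V a = (-1, -1, -3)
Solving gives a = (-3, -1, 3).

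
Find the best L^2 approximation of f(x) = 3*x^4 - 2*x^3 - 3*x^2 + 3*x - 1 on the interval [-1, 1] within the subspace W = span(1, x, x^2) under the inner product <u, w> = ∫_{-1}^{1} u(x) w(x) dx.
g(x) = -3*x^2/7 + 9*x/5 - 44/35

The best approximation g ∈ W is the orthogonal projection of f onto W. Writing g = a_0 + a_1 x + a_2 x^2, the coefficients solve the normal equations G · a = b where
  G_{ij} = <φ_i, φ_j> and b_i = <f, φ_i>, with φ_0 = 1, φ_1 = x, φ_2 = x^2.
G =
  [2, 0, 2/3]
  [0, 2/3, 0]
  [2/3, 0, 2/5],
b = (-14/5, 6/5, -106/105).
Solving gives a_0 = -44/35, a_1 = 9/5, a_2 = -3/7, so
  g(x) = -3*x^2/7 + 9*x/5 - 44/35.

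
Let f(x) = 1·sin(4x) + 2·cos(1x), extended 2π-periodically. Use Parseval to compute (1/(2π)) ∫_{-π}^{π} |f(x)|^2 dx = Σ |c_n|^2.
Σ |c_n|^2 = 5/2

Expand |f|^2 and use orthogonality of {sin(nx), cos(mx)} on [-π, π]:
  ∫_{-π}^{π} sin(nx)^2 dx = π, ∫ cos(mx)^2 dx = π, and cross terms integrate to 0.
So ∫_{-π}^{π} f(x)^2 dx = 1^2 · π + 2^2 · π = (1 + 4)π.
Divide by 2π: (1 + 4)/2 = 5/2.
By Parseval, this equals Σ |c_n|^2.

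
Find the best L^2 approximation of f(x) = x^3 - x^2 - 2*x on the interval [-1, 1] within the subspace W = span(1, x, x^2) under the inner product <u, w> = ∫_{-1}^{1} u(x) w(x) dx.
g(x) = -x^2 - 7*x/5

The best approximation g ∈ W is the orthogonal projection of f onto W. Writing g = a_0 + a_1 x + a_2 x^2, the coefficients solve the normal equations G · a = b where
  G_{ij} = <φ_i, φ_j> and b_i = <f, φ_i>, with φ_0 = 1, φ_1 = x, φ_2 = x^2.
G =
  [2, 0, 2/3]
  [0, 2/3, 0]
  [2/3, 0, 2/5],
b = (-2/3, -14/15, -2/5).
Solving gives a_0 = 0, a_1 = -7/5, a_2 = -1, so
  g(x) = -x^2 - 7*x/5.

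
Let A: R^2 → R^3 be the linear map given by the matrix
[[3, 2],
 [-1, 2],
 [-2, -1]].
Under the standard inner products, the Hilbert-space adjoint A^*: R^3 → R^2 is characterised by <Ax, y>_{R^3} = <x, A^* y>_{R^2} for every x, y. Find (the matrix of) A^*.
A^* = A^T =
[[3, -1, -2],
 [2, 2, -1]]

For real matrices with standard dot products, the defining identity <Ax, y> = <x, A^* y> gives (Ax)^T y = x^T (A^*) y, i.e. x^T A^T y = x^T (A^*) y. Since this holds for all x, y, we must have A^* = A^T. Therefore
A^* =
[[3, -1, -2],
 [2, 2, -1]].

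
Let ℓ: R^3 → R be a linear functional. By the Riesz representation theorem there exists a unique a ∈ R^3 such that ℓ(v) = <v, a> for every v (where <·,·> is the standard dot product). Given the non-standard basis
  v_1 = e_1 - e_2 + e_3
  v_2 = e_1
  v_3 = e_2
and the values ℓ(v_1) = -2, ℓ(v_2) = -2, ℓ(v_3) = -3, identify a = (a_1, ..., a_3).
a = (-2, -3, -3)

Write a = (a_1, ..., a_3) in the standard basis. For each basis vector v_i, ℓ(v_i) = <v_i, a> is a linear equation in the a_j's. Collect the n equations into a matrix system V a = ℓ, where row i of V is v_i (expressed in the standard basis). Since V is invertible (lower-triangular with 1s on the diagonal, up to permutation), solve by back-substitution:
  V =
[[1, -1, 1],
 [1, 0, 0],
 [0, 1, 0]]
  V a = (-2, -2, -3)
Solving gives a = (-2, -3, -3).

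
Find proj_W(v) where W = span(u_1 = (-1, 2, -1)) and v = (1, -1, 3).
proj_W(v) = (1, -2, 1)

Set up U = [u_1 | ... | u_1] ∈ R^(3×1). The projector onto W = col(U) is P = U (U^T U)^(-1) U^T.
Compute U^T U =
  [6],
and U^T v = (-6).
Solve U^T U · c = U^T v for the coefficients: c = (-1). The projection is proj_W(v) = U c.
Check: (v - proj_W(v)) · u_1 = 0  (should be 0).
Result: proj_W(v) = (1, -2, 1).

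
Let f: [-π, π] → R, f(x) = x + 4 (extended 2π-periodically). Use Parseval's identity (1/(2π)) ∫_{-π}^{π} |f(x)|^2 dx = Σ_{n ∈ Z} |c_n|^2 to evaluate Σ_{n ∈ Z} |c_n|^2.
Σ |c_n|^2 = π^2/3 + 16

Expand and integrate term by term over [-π, π]:
  ∫ (x)^2 dx = 1·(2π^3/3); ∫ 2·1·(4)·x dx = 0 (odd integrand); ∫ 4^2 dx = 16·2π.
So (1/(2π)) ∫_{-π}^{π} (x + 4)^2 dx = 1π^2/3 + 16 = π^2/3 + 16.
Parseval ⇒ Σ |c_n|^2 = π^2/3 + 16.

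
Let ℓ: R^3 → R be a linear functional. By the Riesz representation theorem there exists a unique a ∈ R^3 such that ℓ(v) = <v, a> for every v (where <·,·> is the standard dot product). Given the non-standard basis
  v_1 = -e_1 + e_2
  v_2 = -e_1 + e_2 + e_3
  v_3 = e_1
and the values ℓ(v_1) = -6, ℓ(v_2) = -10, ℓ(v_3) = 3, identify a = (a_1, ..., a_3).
a = (3, -3, -4)

Write a = (a_1, ..., a_3) in the standard basis. For each basis vector v_i, ℓ(v_i) = <v_i, a> is a linear equation in the a_j's. Collect the n equations into a matrix system V a = ℓ, where row i of V is v_i (expressed in the standard basis). Since V is invertible (lower-triangular with 1s on the diagonal, up to permutation), solve by back-substitution:
  V =
[[-1, 1, 0],
 [-1, 1, 1],
 [1, 0, 0]]
  V a = (-6, -10, 3)
Solving gives a = (3, -3, -4).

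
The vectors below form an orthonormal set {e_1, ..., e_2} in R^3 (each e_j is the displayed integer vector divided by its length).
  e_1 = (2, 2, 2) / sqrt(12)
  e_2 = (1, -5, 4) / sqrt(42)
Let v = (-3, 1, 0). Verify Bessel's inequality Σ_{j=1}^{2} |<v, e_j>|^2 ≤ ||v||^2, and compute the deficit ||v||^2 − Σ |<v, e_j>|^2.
Σ |<v, e_j>|^2 = 20/7; ||v||^2 = 10; deficit = 50/7

Write each e_j = u_j / sqrt(<u_j, u_j>) where u_j is the displayed integer vector. Then <v, e_j> = <v, u_j> / sqrt(<u_j, u_j>), so |<v, e_j>|^2 = <v, u_j>^2 / <u_j, u_j>.
Coefficients: <v, e_1> = -4/sqrt(12), <v, e_2> = -8/sqrt(42).
Square and sum: Σ |<v, e_j>|^2 = 20/7.
Compute ||v||^2 = v·v = 10.
Deficit = 10 − 20/7 = 50/7 ≥ 0, confirming Bessel's inequality. (The deficit equals ||v − Σ <v,e_j> e_j||^2, the squared distance from v to span{e_j}.)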